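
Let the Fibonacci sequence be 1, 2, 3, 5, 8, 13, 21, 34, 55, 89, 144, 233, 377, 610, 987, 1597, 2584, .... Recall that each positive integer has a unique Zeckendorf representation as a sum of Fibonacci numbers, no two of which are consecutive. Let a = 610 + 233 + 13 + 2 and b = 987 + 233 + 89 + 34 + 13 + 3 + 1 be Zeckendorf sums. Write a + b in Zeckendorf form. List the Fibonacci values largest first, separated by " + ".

1597 + 610 + 8 + 3

The two numbers are 858 and 1360, so their sum is 2218.
take 1597 (≤ 2218); 2218 − 1597 = 621
take 610 (≤ 621); 621 − 610 = 11
take 8 (≤ 11); 11 − 8 = 3
take 3 (≤ 3); 3 − 3 = 0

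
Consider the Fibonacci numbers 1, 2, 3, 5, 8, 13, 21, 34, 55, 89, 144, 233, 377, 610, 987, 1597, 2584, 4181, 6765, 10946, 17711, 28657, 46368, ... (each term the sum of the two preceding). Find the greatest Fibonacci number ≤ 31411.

28657

28657 ≤ 31411 < 46368, so the largest Fibonacci number not exceeding 31411 is 28657.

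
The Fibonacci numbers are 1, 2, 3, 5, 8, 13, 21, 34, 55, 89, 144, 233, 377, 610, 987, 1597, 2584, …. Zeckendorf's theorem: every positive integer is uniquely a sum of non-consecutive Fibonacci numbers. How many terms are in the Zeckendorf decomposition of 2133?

2133 − 1597 = 536
536 − 377 = 159
159 − 144 = 15
15 − 13 = 2
2 − 2 = 0
2133 = 1597 + 377 + 144 + 13 + 2, which has 5 terms.

5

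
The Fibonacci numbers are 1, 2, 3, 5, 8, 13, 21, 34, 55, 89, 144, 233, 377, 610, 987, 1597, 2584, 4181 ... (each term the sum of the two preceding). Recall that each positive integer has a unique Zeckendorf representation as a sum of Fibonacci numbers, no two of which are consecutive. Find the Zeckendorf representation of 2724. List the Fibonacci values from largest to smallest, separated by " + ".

2584 + 89 + 34 + 13 + 3 + 1

Greedy algorithm:
largest Fibonacci ≤ 2724 is 2584; 2724 − 2584 = 140
largest Fibonacci ≤ 140 is 89; 140 − 89 = 51
largest Fibonacci ≤ 51 is 34; 51 − 34 = 17
largest Fibonacci ≤ 17 is 13; 17 − 13 = 4
largest Fibonacci ≤ 4 is 3; 4 − 3 = 1
largest Fibonacci ≤ 1 is 1; 1 − 1 = 0
So 2724 = 2584 + 89 + 34 + 13 + 3 + 1, with no two terms consecutive in the sequence.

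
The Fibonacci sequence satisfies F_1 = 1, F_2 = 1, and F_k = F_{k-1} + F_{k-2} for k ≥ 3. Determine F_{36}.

14930352

Iterating the recurrence up to F_{29} = 514229 and F_{28} = 317811:
F_{30} = F_{29} + F_{28} = 514229 + 317811 = 832040
F_{31} = F_{30} + F_{29} = 832040 + 514229 = 1346269
F_{32} = F_{31} + F_{30} = 1346269 + 832040 = 2178309
F_{33} = F_{32} + F_{31} = 2178309 + 1346269 = 3524578
F_{34} = F_{33} + F_{32} = 3524578 + 2178309 = 5702887
F_{35} = F_{34} + F_{33} = 5702887 + 3524578 = 9227465
F_{36} = F_{35} + F_{34} = 9227465 + 5702887 = 14930352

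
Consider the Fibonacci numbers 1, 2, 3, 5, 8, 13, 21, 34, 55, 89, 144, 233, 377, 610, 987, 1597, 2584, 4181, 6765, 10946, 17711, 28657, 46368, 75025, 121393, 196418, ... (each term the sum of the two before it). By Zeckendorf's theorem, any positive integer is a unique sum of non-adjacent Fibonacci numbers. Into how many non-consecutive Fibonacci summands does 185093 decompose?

11

121393 ≤ 185093 < 196418, so take 121393; remainder 63700
46368 ≤ 63700 < 75025, so take 46368; remainder 17332
10946 ≤ 17332 < 17711, so take 10946; remainder 6386
4181 ≤ 6386 < 6765, so take 4181; remainder 2205
1597 ≤ 2205 < 2584, so take 1597; remainder 608
377 ≤ 608 < 610, so take 377; remainder 231
144 ≤ 231 < 233, so take 144; remainder 87
55 ≤ 87 < 89, so take 55; remainder 32
21 ≤ 32 < 34, so take 21; remainder 11
8 ≤ 11 < 13, so take 8; remainder 3
3 ≤ 3 < 5, so take 3; remainder 0
185093 = 121393 + 46368 + 10946 + 4181 + 1597 + 377 + 144 + 55 + 21 + 8 + 3, which has 11 terms.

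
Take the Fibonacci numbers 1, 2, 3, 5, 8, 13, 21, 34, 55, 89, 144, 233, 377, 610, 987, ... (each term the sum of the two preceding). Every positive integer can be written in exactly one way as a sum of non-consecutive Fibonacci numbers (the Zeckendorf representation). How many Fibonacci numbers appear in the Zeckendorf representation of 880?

4

610 ≤ 880 < 987, so take 610; remainder 270
233 ≤ 270 < 377, so take 233; remainder 37
34 ≤ 37 < 55, so take 34; remainder 3
3 ≤ 3 < 5, so take 3; remainder 0
880 = 610 + 233 + 34 + 3, which has 4 terms.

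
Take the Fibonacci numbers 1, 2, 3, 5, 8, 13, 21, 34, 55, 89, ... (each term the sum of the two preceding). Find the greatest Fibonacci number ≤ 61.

55 ≤ 61 < 89, so the largest Fibonacci number not exceeding 61 is 55.

55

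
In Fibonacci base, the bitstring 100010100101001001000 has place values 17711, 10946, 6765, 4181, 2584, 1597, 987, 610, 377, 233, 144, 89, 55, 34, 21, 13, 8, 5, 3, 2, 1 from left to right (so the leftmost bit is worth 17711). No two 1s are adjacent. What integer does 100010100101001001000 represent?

Summing the place values of the 1 bits: 17711 + 2584 + 987 + 233 + 89 + 21 + 5 = 21630.

21630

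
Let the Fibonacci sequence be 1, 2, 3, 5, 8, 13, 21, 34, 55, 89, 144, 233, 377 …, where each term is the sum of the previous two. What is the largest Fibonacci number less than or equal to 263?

233

233 ≤ 263 < 377, so the largest Fibonacci number not exceeding 263 is 233.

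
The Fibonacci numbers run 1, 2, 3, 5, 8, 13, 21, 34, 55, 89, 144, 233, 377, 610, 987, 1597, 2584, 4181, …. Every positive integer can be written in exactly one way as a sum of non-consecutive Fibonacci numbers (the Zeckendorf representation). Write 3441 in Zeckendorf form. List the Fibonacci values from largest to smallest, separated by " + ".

2584 + 610 + 233 + 13 + 1

Repeatedly subtract the largest Fibonacci number that fits:
largest Fibonacci ≤ 3441 is 2584; 3441 − 2584 = 857
largest Fibonacci ≤ 857 is 610; 857 − 610 = 247
largest Fibonacci ≤ 247 is 233; 247 − 233 = 14
largest Fibonacci ≤ 14 is 13; 14 − 13 = 1
largest Fibonacci ≤ 1 is 1; 1 − 1 = 0
So 3441 = 2584 + 610 + 233 + 13 + 1, with no two terms consecutive in the sequence.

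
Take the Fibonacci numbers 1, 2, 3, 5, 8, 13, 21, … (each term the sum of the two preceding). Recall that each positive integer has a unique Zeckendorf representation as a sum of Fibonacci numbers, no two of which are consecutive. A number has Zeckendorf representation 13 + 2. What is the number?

15

13 + 2 = 15.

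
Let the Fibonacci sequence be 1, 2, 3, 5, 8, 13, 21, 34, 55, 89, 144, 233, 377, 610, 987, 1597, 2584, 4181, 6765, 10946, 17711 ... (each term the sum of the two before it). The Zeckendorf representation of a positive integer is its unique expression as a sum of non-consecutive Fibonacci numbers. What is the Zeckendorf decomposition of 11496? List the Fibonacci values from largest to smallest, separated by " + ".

Greedily peel off the largest Fibonacci term at each step:
largest Fibonacci ≤ 11496 is 10946; 11496 − 10946 = 550
largest Fibonacci ≤ 550 is 377; 550 − 377 = 173
largest Fibonacci ≤ 173 is 144; 173 − 144 = 29
largest Fibonacci ≤ 29 is 21; 29 − 21 = 8
largest Fibonacci ≤ 8 is 8; 8 − 8 = 0
So 11496 = 10946 + 377 + 144 + 21 + 8, with no two terms consecutive in the sequence.

10946 + 377 + 144 + 21 + 8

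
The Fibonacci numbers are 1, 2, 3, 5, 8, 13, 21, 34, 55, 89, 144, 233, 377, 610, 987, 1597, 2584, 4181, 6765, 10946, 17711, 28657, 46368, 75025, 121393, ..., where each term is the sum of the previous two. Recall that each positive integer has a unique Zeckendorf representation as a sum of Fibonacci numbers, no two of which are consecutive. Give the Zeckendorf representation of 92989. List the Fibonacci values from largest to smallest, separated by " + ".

Greedily peel off the largest Fibonacci term at each step:
subtract 75025 from 92989: 17964 remains
subtract 17711 from 17964: 253 remains
subtract 233 from 253: 20 remains
subtract 13 from 20: 7 remains
subtract 5 from 7: 2 remains
subtract 2 from 2: 0 remains
So 92989 = 75025 + 17711 + 233 + 13 + 5 + 2, with no two terms consecutive in the sequence.

75025 + 17711 + 233 + 13 + 5 + 2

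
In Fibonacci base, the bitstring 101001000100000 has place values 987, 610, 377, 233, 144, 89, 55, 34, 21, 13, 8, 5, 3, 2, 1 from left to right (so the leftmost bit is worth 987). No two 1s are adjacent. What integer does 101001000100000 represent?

Summing the place values of the 1 bits: 987 + 377 + 89 + 13 = 1466.

1466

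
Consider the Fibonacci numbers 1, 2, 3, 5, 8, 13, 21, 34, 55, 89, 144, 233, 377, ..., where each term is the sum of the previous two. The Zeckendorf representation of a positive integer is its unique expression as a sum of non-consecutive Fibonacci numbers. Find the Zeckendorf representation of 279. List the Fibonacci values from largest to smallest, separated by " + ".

Repeatedly subtract the largest Fibonacci number that fits:
279 − 233 = 46
46 − 34 = 12
12 − 8 = 4
4 − 3 = 1
1 − 1 = 0
So 279 = 233 + 34 + 8 + 3 + 1, with no two terms consecutive in the sequence.

233 + 34 + 8 + 3 + 1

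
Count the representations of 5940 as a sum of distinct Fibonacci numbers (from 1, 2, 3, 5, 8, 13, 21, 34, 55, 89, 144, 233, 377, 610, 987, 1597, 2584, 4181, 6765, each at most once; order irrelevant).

45

Each representation comes from the Zeckendorf form by replacing some F_k with F_{k−1} + F_{k−2} where possible.
5940 = 4181+1597+144+13+5 = 4181+1597+144+13+3+2 = 4181+1597+89+55+13+5 = … (42 more), for 45 in all.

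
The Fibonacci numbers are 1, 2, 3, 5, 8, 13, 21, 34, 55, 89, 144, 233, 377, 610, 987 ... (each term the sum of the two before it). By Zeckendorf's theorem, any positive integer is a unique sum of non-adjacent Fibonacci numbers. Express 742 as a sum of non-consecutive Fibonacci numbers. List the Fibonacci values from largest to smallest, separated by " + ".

610 + 89 + 34 + 8 + 1

742: greatest Fibonacci not exceeding it is 610, leaving 132
132: greatest Fibonacci not exceeding it is 89, leaving 43
43: greatest Fibonacci not exceeding it is 34, leaving 9
9: greatest Fibonacci not exceeding it is 8, leaving 1
1: greatest Fibonacci not exceeding it is 1, leaving 0
So 742 = 610 + 89 + 34 + 8 + 1, with no two terms consecutive in the sequence.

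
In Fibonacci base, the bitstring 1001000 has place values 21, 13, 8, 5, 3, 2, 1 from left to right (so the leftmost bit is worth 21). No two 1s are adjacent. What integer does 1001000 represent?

26

Summing the place values of the 1 bits: 21 + 5 = 26.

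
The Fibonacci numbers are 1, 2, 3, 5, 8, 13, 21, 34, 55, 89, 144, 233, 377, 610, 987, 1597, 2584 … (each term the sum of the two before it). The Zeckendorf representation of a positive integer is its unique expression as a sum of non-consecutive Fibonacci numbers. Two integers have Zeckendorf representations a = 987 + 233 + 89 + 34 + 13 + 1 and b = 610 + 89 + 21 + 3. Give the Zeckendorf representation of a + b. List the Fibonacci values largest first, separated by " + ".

1597 + 377 + 89 + 13 + 3 + 1

The two numbers are 1357 and 723, so their sum is 2080.
2080 − 1597 = 483
483 − 377 = 106
106 − 89 = 17
17 − 13 = 4
4 − 3 = 1
1 − 1 = 0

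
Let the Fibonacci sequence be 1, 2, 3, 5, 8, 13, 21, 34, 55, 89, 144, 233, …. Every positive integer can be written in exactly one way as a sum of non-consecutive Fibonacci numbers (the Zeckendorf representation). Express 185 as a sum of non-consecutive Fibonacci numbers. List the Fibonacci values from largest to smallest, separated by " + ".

Greedy algorithm:
take 144 (≤ 185); 185 − 144 = 41
take 34 (≤ 41); 41 − 34 = 7
take 5 (≤ 7); 7 − 5 = 2
take 2 (≤ 2); 2 − 2 = 0
So 185 = 144 + 34 + 5 + 2, with no two terms consecutive in the sequence.

144 + 34 + 5 + 2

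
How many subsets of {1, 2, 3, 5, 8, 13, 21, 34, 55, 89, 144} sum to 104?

5

104 = 89+13+2 = 89+8+5+2 = 55+34+13+2 = … (2 more), for 5 in all.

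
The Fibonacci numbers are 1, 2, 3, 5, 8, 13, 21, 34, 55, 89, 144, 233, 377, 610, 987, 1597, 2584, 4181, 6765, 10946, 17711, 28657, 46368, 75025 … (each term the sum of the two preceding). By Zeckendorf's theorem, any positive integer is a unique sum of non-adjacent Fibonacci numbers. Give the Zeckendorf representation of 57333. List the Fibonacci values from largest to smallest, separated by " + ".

46368 + 10946 + 13 + 5 + 1

Repeatedly subtract the largest Fibonacci number that fits:
largest Fibonacci ≤ 57333 is 46368; 57333 − 46368 = 10965
largest Fibonacci ≤ 10965 is 10946; 10965 − 10946 = 19
largest Fibonacci ≤ 19 is 13; 19 − 13 = 6
largest Fibonacci ≤ 6 is 5; 6 − 5 = 1
largest Fibonacci ≤ 1 is 1; 1 − 1 = 0
So 57333 = 46368 + 10946 + 13 + 5 + 1, with no two terms consecutive in the sequence.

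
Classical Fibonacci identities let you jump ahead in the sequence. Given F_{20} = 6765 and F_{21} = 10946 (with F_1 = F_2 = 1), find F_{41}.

165580141

By F_{2k+1} = F_k² + F_{k+1}²: F_{41} = 6765² + 10946² = 45765225 + 119814916 = 165580141.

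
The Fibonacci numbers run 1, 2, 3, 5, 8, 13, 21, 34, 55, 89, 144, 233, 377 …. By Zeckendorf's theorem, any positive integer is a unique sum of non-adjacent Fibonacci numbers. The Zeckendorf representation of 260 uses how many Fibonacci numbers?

233 ≤ 260 < 377, so take 233; remainder 27
21 ≤ 27 < 34, so take 21; remainder 6
5 ≤ 6 < 8, so take 5; remainder 1
1 ≤ 1 < 2, so take 1; remainder 0
260 = 233 + 21 + 5 + 1, which has 4 terms.

4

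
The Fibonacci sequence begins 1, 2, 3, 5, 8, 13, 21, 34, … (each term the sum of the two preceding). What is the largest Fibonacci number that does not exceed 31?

21 ≤ 31 < 34, so the largest Fibonacci number not exceeding 31 is 21.

21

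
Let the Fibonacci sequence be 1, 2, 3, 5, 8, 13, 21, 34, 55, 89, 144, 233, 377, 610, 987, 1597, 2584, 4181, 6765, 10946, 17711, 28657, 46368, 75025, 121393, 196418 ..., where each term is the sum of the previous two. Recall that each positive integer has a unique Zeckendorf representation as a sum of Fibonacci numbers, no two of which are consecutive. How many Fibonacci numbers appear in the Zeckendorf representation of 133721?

take 121393 (≤ 133721); 133721 − 121393 = 12328
take 10946 (≤ 12328); 12328 − 10946 = 1382
take 987 (≤ 1382); 1382 − 987 = 395
take 377 (≤ 395); 395 − 377 = 18
take 13 (≤ 18); 18 − 13 = 5
take 5 (≤ 5); 5 − 5 = 0
133721 = 121393 + 10946 + 987 + 377 + 13 + 5, which has 6 terms.

6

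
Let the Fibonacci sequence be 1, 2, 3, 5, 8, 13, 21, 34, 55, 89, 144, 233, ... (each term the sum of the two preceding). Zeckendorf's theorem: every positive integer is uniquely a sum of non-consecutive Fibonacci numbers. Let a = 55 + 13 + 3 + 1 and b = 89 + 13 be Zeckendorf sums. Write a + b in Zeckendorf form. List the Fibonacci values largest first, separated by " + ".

144 + 21 + 8 + 1

The two numbers are 72 and 102, so their sum is 174.
174 − 144 = 30
30 − 21 = 9
9 − 8 = 1
1 − 1 = 0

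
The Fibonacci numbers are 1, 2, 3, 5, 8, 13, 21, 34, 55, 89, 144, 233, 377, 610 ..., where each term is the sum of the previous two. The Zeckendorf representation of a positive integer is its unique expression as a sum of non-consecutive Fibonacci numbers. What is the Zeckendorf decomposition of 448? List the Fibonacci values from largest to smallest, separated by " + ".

Greedily peel off the largest Fibonacci term at each step:
take 377 (≤ 448); 448 − 377 = 71
take 55 (≤ 71); 71 − 55 = 16
take 13 (≤ 16); 16 − 13 = 3
take 3 (≤ 3); 3 − 3 = 0
So 448 = 377 + 55 + 13 + 3, with no two terms consecutive in the sequence.

377 + 55 + 13 + 3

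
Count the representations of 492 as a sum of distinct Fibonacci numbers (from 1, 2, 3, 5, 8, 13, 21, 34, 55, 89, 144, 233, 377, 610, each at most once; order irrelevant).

16

Each representation comes from the Zeckendorf form by replacing some F_k with F_{k−1} + F_{k−2} where possible.
492 = 377+89+21+5 = 377+89+21+3+2 = 377+89+13+8+5 = 377+55+34+21+5 = … (12 more), for 16 in all.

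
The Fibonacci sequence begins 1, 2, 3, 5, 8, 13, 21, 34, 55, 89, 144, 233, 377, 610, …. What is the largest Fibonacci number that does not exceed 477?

377

377 ≤ 477 < 610, so the largest Fibonacci number not exceeding 477 is 377.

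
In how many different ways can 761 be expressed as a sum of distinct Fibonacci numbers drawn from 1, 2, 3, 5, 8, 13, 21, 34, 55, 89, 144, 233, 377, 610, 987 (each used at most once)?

8

Starting from the Zeckendorf form and repeatedly splitting a term F_k into F_{k−1} + F_{k−2} (when neither is already used) reaches every representation.
761 = 610+144+5+2 = 610+89+55+5+2 = 377+233+144+5+2 = 610+89+34+21+5+2 = 377+233+89+55+5+2 = … (3 more), for 8 in all.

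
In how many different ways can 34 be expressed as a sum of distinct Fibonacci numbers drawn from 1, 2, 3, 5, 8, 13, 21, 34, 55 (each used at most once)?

4

Each representation comes from the Zeckendorf form by replacing some F_k with F_{k−1} + F_{k−2} where possible.
34 = 34 = 21+13 = 21+8+5 = 21+8+3+2 — 4 representations.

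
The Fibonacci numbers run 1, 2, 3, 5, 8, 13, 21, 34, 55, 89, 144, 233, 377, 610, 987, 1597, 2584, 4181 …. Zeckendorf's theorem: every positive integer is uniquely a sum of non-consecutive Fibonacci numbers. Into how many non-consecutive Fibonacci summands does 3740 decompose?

Greedily peel off the largest Fibonacci term at each step:
subtract 2584 from 3740: 1156 remains
subtract 987 from 1156: 169 remains
subtract 144 from 169: 25 remains
subtract 21 from 25: 4 remains
subtract 3 from 4: 1 remains
subtract 1 from 1: 0 remains
3740 = 2584 + 987 + 144 + 21 + 3 + 1, which has 6 terms.

6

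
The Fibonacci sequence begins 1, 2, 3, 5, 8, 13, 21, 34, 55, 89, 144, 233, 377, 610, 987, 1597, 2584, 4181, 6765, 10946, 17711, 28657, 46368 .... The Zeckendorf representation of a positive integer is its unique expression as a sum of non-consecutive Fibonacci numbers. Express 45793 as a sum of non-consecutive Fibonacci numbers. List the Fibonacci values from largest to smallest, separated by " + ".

Repeatedly subtract the largest Fibonacci number that fits:
45793 − 28657 = 17136
17136 − 10946 = 6190
6190 − 4181 = 2009
2009 − 1597 = 412
412 − 377 = 35
35 − 34 = 1
1 − 1 = 0
So 45793 = 28657 + 10946 + 4181 + 1597 + 377 + 34 + 1, with no two terms consecutive in the sequence.

28657 + 10946 + 4181 + 1597 + 377 + 34 + 1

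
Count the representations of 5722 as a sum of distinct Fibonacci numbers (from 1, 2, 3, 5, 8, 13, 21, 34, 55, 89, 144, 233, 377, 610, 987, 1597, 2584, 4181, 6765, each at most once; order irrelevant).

Starting from the Zeckendorf form and repeatedly splitting a term F_k into F_{k−1} + F_{k−2} (when neither is already used) reaches every representation.
5722 = 4181+987+377+144+21+8+3+1 = 4181+987+377+89+55+21+8+3+1 = 2584+1597+987+377+144+21+8+3+1 = 4181+987+233+144+89+55+21+8+3+1 = … (4 more), for 8 in all.

8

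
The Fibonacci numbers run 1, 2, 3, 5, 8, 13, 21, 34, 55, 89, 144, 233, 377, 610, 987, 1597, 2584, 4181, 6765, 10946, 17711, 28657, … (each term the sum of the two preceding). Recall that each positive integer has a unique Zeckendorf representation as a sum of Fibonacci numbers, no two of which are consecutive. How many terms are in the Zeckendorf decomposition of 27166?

Greedily peel off the largest Fibonacci term at each step:
17711 ≤ 27166 < 28657, so take 17711; remainder 9455
6765 ≤ 9455 < 10946, so take 6765; remainder 2690
2584 ≤ 2690 < 4181, so take 2584; remainder 106
89 ≤ 106 < 144, so take 89; remainder 17
13 ≤ 17 < 21, so take 13; remainder 4
3 ≤ 4 < 5, so take 3; remainder 1
1 ≤ 1 < 2, so take 1; remainder 0
27166 = 17711 + 6765 + 2584 + 89 + 13 + 3 + 1, which has 7 terms.

7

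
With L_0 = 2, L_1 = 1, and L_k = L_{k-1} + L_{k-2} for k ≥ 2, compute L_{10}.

123

Iterating the recurrence up to L_{2} = 3 and L_{1} = 1:
L_{3} = L_{2} + L_{1} = 3 + 1 = 4
L_{4} = L_{3} + L_{2} = 4 + 3 = 7
L_{5} = L_{4} + L_{3} = 7 + 4 = 11
L_{6} = L_{5} + L_{4} = 11 + 7 = 18
L_{7} = L_{6} + L_{5} = 18 + 11 = 29
L_{8} = L_{7} + L_{6} = 29 + 18 = 47
L_{9} = L_{8} + L_{7} = 47 + 29 = 76
L_{10} = L_{9} + L_{8} = 76 + 47 = 123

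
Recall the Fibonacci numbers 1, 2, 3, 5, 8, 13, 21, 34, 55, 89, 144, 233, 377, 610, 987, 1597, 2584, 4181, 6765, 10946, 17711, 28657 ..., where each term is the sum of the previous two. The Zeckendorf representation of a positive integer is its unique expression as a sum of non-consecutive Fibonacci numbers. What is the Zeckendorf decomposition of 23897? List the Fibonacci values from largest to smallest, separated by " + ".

Greedily peel off the largest Fibonacci term at each step:
take 17711 (≤ 23897); 23897 − 17711 = 6186
take 4181 (≤ 6186); 6186 − 4181 = 2005
take 1597 (≤ 2005); 2005 − 1597 = 408
take 377 (≤ 408); 408 − 377 = 31
take 21 (≤ 31); 31 − 21 = 10
take 8 (≤ 10); 10 − 8 = 2
take 2 (≤ 2); 2 − 2 = 0
So 23897 = 17711 + 4181 + 1597 + 377 + 21 + 8 + 2, with no two terms consecutive in the sequence.

17711 + 4181 + 1597 + 377 + 21 + 8 + 2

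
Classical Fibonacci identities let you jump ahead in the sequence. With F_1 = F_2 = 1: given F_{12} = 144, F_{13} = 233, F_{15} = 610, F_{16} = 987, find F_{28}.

By the addition formula F_{m+n} = F_m F_{n+1} + F_{m−1} F_n with m=16, n=12: F_{28} = 987·233 + 610·144 = 229971 + 87840 = 317811.

317811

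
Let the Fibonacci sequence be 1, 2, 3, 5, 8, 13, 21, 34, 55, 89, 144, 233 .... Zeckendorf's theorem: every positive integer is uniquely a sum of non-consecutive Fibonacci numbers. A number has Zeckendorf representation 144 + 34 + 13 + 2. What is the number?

144 + 34 + 13 + 2 = 193.

193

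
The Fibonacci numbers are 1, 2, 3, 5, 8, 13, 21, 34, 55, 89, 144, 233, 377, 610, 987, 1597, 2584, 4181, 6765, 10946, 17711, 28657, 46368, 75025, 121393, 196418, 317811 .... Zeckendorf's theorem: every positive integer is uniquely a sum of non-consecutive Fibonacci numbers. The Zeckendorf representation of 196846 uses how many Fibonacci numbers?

Greedily peel off the largest Fibonacci term at each step:
196846: greatest Fibonacci not exceeding it is 196418, leaving 428
428: greatest Fibonacci not exceeding it is 377, leaving 51
51: greatest Fibonacci not exceeding it is 34, leaving 17
17: greatest Fibonacci not exceeding it is 13, leaving 4
4: greatest Fibonacci not exceeding it is 3, leaving 1
1: greatest Fibonacci not exceeding it is 1, leaving 0
196846 = 196418 + 377 + 34 + 13 + 3 + 1, which has 6 terms.

6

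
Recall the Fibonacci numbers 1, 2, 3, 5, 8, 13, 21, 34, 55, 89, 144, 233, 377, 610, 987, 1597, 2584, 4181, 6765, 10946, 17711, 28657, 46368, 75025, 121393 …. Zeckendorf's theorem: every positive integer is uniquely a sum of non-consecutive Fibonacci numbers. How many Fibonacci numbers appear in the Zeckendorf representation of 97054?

Repeatedly subtract the largest Fibonacci number that fits:
75025 ≤ 97054 < 121393, so take 75025; remainder 22029
17711 ≤ 22029 < 28657, so take 17711; remainder 4318
4181 ≤ 4318 < 6765, so take 4181; remainder 137
89 ≤ 137 < 144, so take 89; remainder 48
34 ≤ 48 < 55, so take 34; remainder 14
13 ≤ 14 < 21, so take 13; remainder 1
1 ≤ 1 < 2, so take 1; remainder 0
97054 = 75025 + 17711 + 4181 + 89 + 34 + 13 + 1, which has 7 terms.

7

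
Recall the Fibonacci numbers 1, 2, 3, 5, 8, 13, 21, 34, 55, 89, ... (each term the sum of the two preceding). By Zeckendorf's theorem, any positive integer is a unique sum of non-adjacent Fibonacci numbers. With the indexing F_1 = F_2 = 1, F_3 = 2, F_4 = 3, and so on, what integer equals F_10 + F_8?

76

F_10 + F_8 = 55 + 21 = 76.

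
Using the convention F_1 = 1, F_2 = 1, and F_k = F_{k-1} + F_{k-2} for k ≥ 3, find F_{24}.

Iterating the recurrence up to F_{18} = 2584 and F_{17} = 1597:
F_{19} = F_{18} + F_{17} = 2584 + 1597 = 4181
F_{20} = F_{19} + F_{18} = 4181 + 2584 = 6765
F_{21} = F_{20} + F_{19} = 6765 + 4181 = 10946
F_{22} = F_{21} + F_{20} = 10946 + 6765 = 17711
F_{23} = F_{22} + F_{21} = 17711 + 10946 = 28657
F_{24} = F_{23} + F_{22} = 28657 + 17711 = 46368

46368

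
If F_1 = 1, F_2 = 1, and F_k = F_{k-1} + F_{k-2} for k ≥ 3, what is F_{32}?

2178309

Iterating the recurrence up to F_{26} = 121393 and F_{25} = 75025:
F_{27} = F_{26} + F_{25} = 121393 + 75025 = 196418
F_{28} = F_{27} + F_{26} = 196418 + 121393 = 317811
F_{29} = F_{28} + F_{27} = 317811 + 196418 = 514229
F_{30} = F_{29} + F_{28} = 514229 + 317811 = 832040
F_{31} = F_{30} + F_{29} = 832040 + 514229 = 1346269
F_{32} = F_{31} + F_{30} = 1346269 + 832040 = 2178309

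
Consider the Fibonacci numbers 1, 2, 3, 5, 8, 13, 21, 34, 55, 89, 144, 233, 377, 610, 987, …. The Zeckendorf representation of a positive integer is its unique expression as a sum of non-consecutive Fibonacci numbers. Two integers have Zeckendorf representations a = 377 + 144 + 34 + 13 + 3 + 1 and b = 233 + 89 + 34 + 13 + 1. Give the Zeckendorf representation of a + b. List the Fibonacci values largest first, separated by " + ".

610 + 233 + 89 + 8 + 2

The two numbers are 572 and 370, so their sum is 942.
Repeatedly subtract the largest Fibonacci number that fits:
942 − 610 = 332
332 − 233 = 99
99 − 89 = 10
10 − 8 = 2
2 − 2 = 0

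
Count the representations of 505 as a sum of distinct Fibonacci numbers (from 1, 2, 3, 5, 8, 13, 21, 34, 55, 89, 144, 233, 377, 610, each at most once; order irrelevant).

16

Starting from the Zeckendorf form and repeatedly splitting a term F_k into F_{k−1} + F_{k−2} (when neither is already used) reaches every representation.
505 = 377+89+34+5 = 377+89+34+3+2 = 377+89+21+13+5 = 233+144+89+34+5 = 377+89+21+13+3+2 = … (11 more), for 16 in all.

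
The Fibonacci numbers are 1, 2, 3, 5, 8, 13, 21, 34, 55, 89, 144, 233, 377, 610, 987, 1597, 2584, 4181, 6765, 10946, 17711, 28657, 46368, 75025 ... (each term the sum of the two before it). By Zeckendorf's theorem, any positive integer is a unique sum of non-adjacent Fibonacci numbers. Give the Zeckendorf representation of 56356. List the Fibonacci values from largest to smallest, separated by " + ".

46368 + 6765 + 2584 + 610 + 21 + 8

Repeatedly subtract the largest Fibonacci number that fits:
56356: greatest Fibonacci not exceeding it is 46368, leaving 9988
9988: greatest Fibonacci not exceeding it is 6765, leaving 3223
3223: greatest Fibonacci not exceeding it is 2584, leaving 639
639: greatest Fibonacci not exceeding it is 610, leaving 29
29: greatest Fibonacci not exceeding it is 21, leaving 8
8: greatest Fibonacci not exceeding it is 8, leaving 0
So 56356 = 46368 + 6765 + 2584 + 610 + 21 + 8, with no two terms consecutive in the sequence.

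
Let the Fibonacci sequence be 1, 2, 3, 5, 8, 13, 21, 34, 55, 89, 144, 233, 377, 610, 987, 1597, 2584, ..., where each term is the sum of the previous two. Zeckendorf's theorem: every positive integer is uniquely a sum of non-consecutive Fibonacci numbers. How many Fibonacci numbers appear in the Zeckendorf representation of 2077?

largest Fibonacci ≤ 2077 is 1597; 2077 − 1597 = 480
largest Fibonacci ≤ 480 is 377; 480 − 377 = 103
largest Fibonacci ≤ 103 is 89; 103 − 89 = 14
largest Fibonacci ≤ 14 is 13; 14 − 13 = 1
largest Fibonacci ≤ 1 is 1; 1 − 1 = 0
2077 = 1597 + 377 + 89 + 13 + 1, which has 5 terms.

5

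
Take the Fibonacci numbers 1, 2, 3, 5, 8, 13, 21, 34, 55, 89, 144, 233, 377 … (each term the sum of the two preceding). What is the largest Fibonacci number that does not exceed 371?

233

233 ≤ 371 < 377, so the largest Fibonacci number not exceeding 371 is 233.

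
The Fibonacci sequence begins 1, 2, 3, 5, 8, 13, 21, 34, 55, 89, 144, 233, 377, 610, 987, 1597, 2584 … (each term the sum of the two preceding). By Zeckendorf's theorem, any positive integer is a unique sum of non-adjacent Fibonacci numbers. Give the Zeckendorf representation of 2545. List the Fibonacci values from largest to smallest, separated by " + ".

1597 + 610 + 233 + 89 + 13 + 3

Repeatedly subtract the largest Fibonacci number that fits:
1597 ≤ 2545 < 2584, so take 1597; remainder 948
610 ≤ 948 < 987, so take 610; remainder 338
233 ≤ 338 < 377, so take 233; remainder 105
89 ≤ 105 < 144, so take 89; remainder 16
13 ≤ 16 < 21, so take 13; remainder 3
3 ≤ 3 < 5, so take 3; remainder 0
So 2545 = 1597 + 610 + 233 + 89 + 13 + 3, with no two terms consecutive in the sequence.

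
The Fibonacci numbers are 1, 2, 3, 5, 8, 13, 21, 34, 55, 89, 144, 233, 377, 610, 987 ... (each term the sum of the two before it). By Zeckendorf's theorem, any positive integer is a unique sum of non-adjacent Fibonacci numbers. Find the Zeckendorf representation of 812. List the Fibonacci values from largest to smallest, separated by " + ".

610 + 144 + 55 + 3

Greedily peel off the largest Fibonacci term at each step:
take 610 (≤ 812); 812 − 610 = 202
take 144 (≤ 202); 202 − 144 = 58
take 55 (≤ 58); 58 − 55 = 3
take 3 (≤ 3); 3 − 3 = 0
So 812 = 610 + 144 + 55 + 3, with no two terms consecutive in the sequence.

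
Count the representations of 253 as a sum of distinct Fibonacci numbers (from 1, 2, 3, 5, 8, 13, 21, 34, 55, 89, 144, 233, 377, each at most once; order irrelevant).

Starting from the Zeckendorf form and repeatedly splitting a term F_k into F_{k−1} + F_{k−2} (when neither is already used) reaches every representation.
253 = 233+13+5+2 = 144+89+13+5+2 = 144+55+34+13+5+2 — 3 representations.

3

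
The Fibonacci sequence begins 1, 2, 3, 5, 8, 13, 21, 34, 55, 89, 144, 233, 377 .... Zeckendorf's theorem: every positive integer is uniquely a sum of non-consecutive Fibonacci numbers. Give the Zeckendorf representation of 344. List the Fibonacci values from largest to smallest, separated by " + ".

233 + 89 + 21 + 1

largest Fibonacci ≤ 344 is 233; 344 − 233 = 111
largest Fibonacci ≤ 111 is 89; 111 − 89 = 22
largest Fibonacci ≤ 22 is 21; 22 − 21 = 1
largest Fibonacci ≤ 1 is 1; 1 − 1 = 0
So 344 = 233 + 89 + 21 + 1, with no two terms consecutive in the sequence.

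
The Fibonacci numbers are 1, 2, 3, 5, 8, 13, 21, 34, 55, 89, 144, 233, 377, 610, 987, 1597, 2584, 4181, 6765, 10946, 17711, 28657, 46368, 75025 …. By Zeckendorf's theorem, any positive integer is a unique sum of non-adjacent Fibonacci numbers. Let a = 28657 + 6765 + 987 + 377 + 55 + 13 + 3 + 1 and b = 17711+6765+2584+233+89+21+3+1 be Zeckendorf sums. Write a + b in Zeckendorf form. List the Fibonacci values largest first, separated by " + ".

The two numbers are 36858 and 27407, so their sum is 64265.
Greedy algorithm:
largest Fibonacci ≤ 64265 is 46368; 64265 − 46368 = 17897
largest Fibonacci ≤ 17897 is 17711; 17897 − 17711 = 186
largest Fibonacci ≤ 186 is 144; 186 − 144 = 42
largest Fibonacci ≤ 42 is 34; 42 − 34 = 8
largest Fibonacci ≤ 8 is 8; 8 − 8 = 0

46368 + 17711 + 144 + 34 + 8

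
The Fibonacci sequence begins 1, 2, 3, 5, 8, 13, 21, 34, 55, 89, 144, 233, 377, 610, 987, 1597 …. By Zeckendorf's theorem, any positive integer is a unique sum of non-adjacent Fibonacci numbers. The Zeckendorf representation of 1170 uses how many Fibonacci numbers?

subtract 987 from 1170: 183 remains
subtract 144 from 183: 39 remains
subtract 34 from 39: 5 remains
subtract 5 from 5: 0 remains
1170 = 987 + 144 + 34 + 5, which has 4 terms.

4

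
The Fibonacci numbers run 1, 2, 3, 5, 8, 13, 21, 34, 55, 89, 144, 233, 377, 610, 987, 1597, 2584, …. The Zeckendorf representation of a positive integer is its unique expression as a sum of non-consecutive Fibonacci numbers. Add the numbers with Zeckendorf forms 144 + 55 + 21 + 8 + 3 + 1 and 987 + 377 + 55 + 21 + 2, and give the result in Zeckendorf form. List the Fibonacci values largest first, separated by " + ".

1597 + 55 + 21 + 1

The two numbers are 232 and 1442, so their sum is 1674.
take 1597 (≤ 1674); 1674 − 1597 = 77
take 55 (≤ 77); 77 − 55 = 22
take 21 (≤ 22); 22 − 21 = 1
take 1 (≤ 1); 1 − 1 = 0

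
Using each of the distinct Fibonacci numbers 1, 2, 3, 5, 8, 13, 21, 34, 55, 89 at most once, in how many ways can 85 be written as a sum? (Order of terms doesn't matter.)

4

Starting from the Zeckendorf form and repeatedly splitting a term F_k into F_{k−1} + F_{k−2} (when neither is already used) reaches every representation.
85 = 55+21+8+1 = 55+21+5+3+1 = 55+13+8+5+3+1 = 34+21+13+8+5+3+1 — 4 representations.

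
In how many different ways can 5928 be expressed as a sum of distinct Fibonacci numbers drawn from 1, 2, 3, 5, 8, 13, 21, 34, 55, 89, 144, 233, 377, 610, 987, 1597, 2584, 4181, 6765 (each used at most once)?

Starting from the Zeckendorf form and repeatedly splitting a term F_k into F_{k−1} + F_{k−2} (when neither is already used) reaches every representation.
5928 = 4181+1597+144+5+1 = 4181+1597+144+3+2+1 = 4181+1597+89+55+5+1 = … (37 more), for 40 in all.

40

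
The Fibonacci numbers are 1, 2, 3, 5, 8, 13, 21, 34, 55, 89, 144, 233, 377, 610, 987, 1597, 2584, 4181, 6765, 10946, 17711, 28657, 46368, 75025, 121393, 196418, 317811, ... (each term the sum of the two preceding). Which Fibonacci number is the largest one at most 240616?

196418 ≤ 240616 < 317811, so the largest Fibonacci number not exceeding 240616 is 196418.

196418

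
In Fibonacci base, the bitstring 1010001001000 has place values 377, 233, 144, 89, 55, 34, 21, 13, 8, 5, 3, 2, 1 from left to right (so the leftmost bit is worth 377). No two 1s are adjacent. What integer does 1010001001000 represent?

547

Summing the place values of the 1 bits: 377 + 144 + 21 + 5 = 547.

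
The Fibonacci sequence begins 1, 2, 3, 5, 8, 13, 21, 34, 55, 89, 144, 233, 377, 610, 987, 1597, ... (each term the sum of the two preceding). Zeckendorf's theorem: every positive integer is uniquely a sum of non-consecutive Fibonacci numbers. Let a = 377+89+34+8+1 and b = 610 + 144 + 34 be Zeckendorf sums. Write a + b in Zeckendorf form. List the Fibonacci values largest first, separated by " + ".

987 + 233 + 55 + 21 + 1

The two numbers are 509 and 788, so their sum is 1297.
Repeatedly subtract the largest Fibonacci number that fits:
largest Fibonacci ≤ 1297 is 987; 1297 − 987 = 310
largest Fibonacci ≤ 310 is 233; 310 − 233 = 77
largest Fibonacci ≤ 77 is 55; 77 − 55 = 22
largest Fibonacci ≤ 22 is 21; 22 − 21 = 1
largest Fibonacci ≤ 1 is 1; 1 − 1 = 0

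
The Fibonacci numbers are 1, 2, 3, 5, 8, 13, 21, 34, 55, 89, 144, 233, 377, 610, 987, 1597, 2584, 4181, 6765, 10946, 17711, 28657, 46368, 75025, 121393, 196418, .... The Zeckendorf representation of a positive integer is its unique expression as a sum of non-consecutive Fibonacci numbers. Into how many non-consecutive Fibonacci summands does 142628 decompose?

take 121393 (≤ 142628); 142628 − 121393 = 21235
take 17711 (≤ 21235); 21235 − 17711 = 3524
take 2584 (≤ 3524); 3524 − 2584 = 940
take 610 (≤ 940); 940 − 610 = 330
take 233 (≤ 330); 330 − 233 = 97
take 89 (≤ 97); 97 − 89 = 8
take 8 (≤ 8); 8 − 8 = 0
142628 = 121393 + 17711 + 2584 + 610 + 233 + 89 + 8, which has 7 terms.

7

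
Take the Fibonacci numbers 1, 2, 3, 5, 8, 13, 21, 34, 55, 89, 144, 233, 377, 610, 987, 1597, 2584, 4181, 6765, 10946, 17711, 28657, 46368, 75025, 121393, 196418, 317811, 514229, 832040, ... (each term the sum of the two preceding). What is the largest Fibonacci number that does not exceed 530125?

514229

514229 ≤ 530125 < 832040, so the largest Fibonacci number not exceeding 530125 is 514229.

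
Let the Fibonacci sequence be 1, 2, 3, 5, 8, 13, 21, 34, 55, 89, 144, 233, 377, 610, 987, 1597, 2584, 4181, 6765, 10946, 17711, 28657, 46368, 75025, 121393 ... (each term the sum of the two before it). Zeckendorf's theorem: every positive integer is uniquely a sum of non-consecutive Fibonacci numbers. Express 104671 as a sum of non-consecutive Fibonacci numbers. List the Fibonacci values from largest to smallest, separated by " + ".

Greedily peel off the largest Fibonacci term at each step:
take 75025 (≤ 104671); 104671 − 75025 = 29646
take 28657 (≤ 29646); 29646 − 28657 = 989
take 987 (≤ 989); 989 − 987 = 2
take 2 (≤ 2); 2 − 2 = 0
So 104671 = 75025 + 28657 + 987 + 2, with no two terms consecutive in the sequence.

75025 + 28657 + 987 + 2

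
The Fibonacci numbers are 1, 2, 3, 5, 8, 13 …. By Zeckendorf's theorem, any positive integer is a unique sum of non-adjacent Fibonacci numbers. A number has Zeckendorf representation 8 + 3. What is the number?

11

8 + 3 = 11.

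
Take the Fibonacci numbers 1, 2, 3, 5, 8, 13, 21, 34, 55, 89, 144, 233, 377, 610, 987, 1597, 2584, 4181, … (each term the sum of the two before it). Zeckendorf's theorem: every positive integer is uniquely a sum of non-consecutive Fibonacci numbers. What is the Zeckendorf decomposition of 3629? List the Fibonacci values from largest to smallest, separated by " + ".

3629: greatest Fibonacci not exceeding it is 2584, leaving 1045
1045: greatest Fibonacci not exceeding it is 987, leaving 58
58: greatest Fibonacci not exceeding it is 55, leaving 3
3: greatest Fibonacci not exceeding it is 3, leaving 0
So 3629 = 2584 + 987 + 55 + 3, with no two terms consecutive in the sequence.

2584 + 987 + 55 + 3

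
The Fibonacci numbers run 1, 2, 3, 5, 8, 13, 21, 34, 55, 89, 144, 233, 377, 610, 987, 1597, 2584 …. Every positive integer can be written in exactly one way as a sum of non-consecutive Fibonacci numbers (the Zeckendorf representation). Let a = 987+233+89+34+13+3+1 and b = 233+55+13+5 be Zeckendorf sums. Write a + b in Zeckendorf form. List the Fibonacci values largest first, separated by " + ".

1597 + 55 + 13 + 1

The two numbers are 1360 and 306, so their sum is 1666.
Greedy algorithm:
1666 − 1597 = 69
69 − 55 = 14
14 − 13 = 1
1 − 1 = 0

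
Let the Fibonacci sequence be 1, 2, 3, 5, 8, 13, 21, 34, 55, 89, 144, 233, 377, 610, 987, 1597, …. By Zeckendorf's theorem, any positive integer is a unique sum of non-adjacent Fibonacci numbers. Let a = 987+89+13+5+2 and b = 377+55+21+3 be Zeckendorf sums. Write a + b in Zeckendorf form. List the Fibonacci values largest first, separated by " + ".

The two numbers are 1096 and 456, so their sum is 1552.
Greedily peel off the largest Fibonacci term at each step:
1552 − 987 = 565
565 − 377 = 188
188 − 144 = 44
44 − 34 = 10
10 − 8 = 2
2 − 2 = 0

987 + 377 + 144 + 34 + 8 + 2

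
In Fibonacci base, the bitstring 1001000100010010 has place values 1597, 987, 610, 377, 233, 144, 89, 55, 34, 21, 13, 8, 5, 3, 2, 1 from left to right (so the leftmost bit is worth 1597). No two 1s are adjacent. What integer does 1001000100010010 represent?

2039

Summing the place values of the 1 bits: 1597 + 377 + 55 + 8 + 2 = 2039.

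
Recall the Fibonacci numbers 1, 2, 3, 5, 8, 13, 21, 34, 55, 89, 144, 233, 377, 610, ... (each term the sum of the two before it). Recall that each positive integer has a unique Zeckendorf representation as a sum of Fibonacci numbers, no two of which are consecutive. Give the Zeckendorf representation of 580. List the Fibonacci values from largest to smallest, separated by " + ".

Greedy algorithm:
largest Fibonacci ≤ 580 is 377; 580 − 377 = 203
largest Fibonacci ≤ 203 is 144; 203 − 144 = 59
largest Fibonacci ≤ 59 is 55; 59 − 55 = 4
largest Fibonacci ≤ 4 is 3; 4 − 3 = 1
largest Fibonacci ≤ 1 is 1; 1 − 1 = 0
So 580 = 377 + 144 + 55 + 3 + 1, with no two terms consecutive in the sequence.

377 + 144 + 55 + 3 + 1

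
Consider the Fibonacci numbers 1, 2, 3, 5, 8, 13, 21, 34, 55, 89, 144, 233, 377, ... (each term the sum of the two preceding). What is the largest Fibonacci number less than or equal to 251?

233 ≤ 251 < 377, so the largest Fibonacci number not exceeding 251 is 233.

233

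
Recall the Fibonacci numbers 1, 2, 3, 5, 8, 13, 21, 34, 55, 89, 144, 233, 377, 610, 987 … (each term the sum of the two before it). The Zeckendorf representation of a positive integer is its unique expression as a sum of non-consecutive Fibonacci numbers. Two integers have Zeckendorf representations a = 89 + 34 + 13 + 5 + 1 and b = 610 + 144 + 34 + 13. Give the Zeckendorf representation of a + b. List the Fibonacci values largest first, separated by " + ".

The two numbers are 142 and 801, so their sum is 943.
943 − 610 = 333
333 − 233 = 100
100 − 89 = 11
11 − 8 = 3
3 − 3 = 0

610 + 233 + 89 + 8 + 3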